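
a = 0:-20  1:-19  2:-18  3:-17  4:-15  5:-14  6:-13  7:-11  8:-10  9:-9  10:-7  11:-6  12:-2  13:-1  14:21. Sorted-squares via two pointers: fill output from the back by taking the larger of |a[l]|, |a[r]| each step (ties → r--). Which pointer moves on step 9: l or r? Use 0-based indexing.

l

[0,14] |-20|<=|21| out[14]=441 → r--
[0,13] |-20|>|-1| out[13]=400 → l++
[1,13] |-19|>|-1| out[12]=361 → l++
[2,13] |-18|>|-1| out[11]=324 → l++
[3,13] |-17|>|-1| out[10]=289 → l++
[4,13] |-15|>|-1| out[9]=225 → l++
[5,13] |-14|>|-1| out[8]=196 → l++
[6,13] |-13|>|-1| out[7]=169 → l++
[7,13] |-11|>|-1| out[6]=121 → l++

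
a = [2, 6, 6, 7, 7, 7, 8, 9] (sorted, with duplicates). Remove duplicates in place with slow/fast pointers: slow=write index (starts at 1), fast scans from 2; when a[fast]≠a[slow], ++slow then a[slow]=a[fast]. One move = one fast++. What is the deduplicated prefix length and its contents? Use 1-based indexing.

slow=1 fast=2: a[fast]=6≠a[slow]=2 write a[2]=6, slow++,fast++
slow=2 fast=3: a[fast]=6=a[slow] dup, fast++
slow=2 fast=4: a[fast]=7≠a[slow]=6 write a[3]=7, slow++,fast++
slow=3 fast=5: a[fast]=7=a[slow] dup, fast++
slow=3 fast=6: a[fast]=7=a[slow] dup, fast++
slow=3 fast=7: a[fast]=8≠a[slow]=7 write a[4]=8, slow++,fast++
slow=4 fast=8: a[fast]=9≠a[slow]=8 write a[5]=9, slow++,fast++

length 5; prefix = [2, 6, 7, 8, 9]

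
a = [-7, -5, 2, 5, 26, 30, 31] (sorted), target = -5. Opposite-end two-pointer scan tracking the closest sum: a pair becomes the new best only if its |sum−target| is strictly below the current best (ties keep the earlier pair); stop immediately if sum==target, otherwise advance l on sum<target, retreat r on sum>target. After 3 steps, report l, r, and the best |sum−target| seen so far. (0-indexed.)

l=0 r=6: -7+31=24 d=29 *, r--
l=0 r=5: -7+30=23 d=28 *, r--
l=0 r=4: -7+26=19 d=24 *, r--

l=0, r=3, best |Δ|=24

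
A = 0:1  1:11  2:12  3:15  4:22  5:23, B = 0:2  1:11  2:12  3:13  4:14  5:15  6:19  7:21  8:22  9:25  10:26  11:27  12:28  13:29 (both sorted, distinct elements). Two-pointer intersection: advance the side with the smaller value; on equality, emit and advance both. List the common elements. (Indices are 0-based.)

intersection = [11, 12, 15, 22]

[i=0,j=0] 1<2 → i++
[i=1,j=0] 11>2 → j++
[i=1,j=1] 11==11 emit → i++,j++
[i=2,j=2] 12==12 emit → i++,j++
[i=3,j=3] 15>13 → j++
[i=3,j=4] 15>14 → j++
[i=3,j=5] 15==15 emit → i++,j++
[i=4,j=6] 22>19 → j++
[i=4,j=7] 22>21 → j++
[i=4,j=8] 22==22 emit → i++,j++
[i=5,j=9] 23<25 → i++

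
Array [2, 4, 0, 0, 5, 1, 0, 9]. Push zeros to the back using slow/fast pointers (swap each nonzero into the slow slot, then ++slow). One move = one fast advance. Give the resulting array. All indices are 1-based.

(s=1,f=1) a[fast]=2≠0 swap→a[1]=2 → slow++,fast++
(s=2,f=2) a[fast]=4≠0 swap→a[2]=4 → slow++,fast++
(s=3,f=3) a[fast]=0 → fast++
(s=3,f=4) a[fast]=0 → fast++
(s=3,f=5) a[fast]=5≠0 swap→a[3]=5 → slow++,fast++
(s=4,f=6) a[fast]=1≠0 swap→a[4]=1 → slow++,fast++
(s=5,f=7) a[fast]=0 → fast++
(s=5,f=8) a[fast]=9≠0 swap→a[5]=9 → slow++,fast++

[2, 4, 5, 1, 9, 0, 0, 0]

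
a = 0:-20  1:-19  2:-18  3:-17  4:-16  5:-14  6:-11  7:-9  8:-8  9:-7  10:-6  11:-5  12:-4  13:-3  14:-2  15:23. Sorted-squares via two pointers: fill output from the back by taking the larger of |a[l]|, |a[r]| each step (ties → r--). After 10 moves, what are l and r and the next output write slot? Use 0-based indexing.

l=0 r=15: |-20|<=|23| out[15]=529, r--
l=0 r=14: |-20|>|-2| out[14]=400, l++
l=1 r=14: |-19|>|-2| out[13]=361, l++
l=2 r=14: |-18|>|-2| out[12]=324, l++
l=3 r=14: |-17|>|-2| out[11]=289, l++
l=4 r=14: |-16|>|-2| out[10]=256, l++
l=5 r=14: |-14|>|-2| out[9]=196, l++
l=6 r=14: |-11|>|-2| out[8]=121, l++
l=7 r=14: |-9|>|-2| out[7]=81, l++
l=8 r=14: |-8|>|-2| out[6]=64, l++

l=9, r=14, next write slot=5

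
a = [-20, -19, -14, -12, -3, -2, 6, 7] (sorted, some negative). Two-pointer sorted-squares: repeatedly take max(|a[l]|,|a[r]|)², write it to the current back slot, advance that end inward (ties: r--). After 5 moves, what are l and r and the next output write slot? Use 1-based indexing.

[1,8] |-20|>|7| out[8]=400 → l++
[2,8] |-19|>|7| out[7]=361 → l++
[3,8] |-14|>|7| out[6]=196 → l++
[4,8] |-12|>|7| out[5]=144 → l++
[5,8] |-3|<=|7| out[4]=49 → r--

l=5, r=7, next write slot=3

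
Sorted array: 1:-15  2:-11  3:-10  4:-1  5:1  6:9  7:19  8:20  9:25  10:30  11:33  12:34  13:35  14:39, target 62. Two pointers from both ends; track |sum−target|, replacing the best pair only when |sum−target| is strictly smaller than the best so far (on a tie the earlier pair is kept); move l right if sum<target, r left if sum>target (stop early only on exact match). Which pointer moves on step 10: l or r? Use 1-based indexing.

[1,14] -15+39=24 d=38 * → l++
[2,14] -11+39=28 d=34 * → l++
[3,14] -10+39=29 d=33 * → l++
[4,14] -1+39=38 d=24 * → l++
[5,14] 1+39=40 d=22 * → l++
[6,14] 9+39=48 d=14 * → l++
[7,14] 19+39=58 d=4 * → l++
[8,14] 20+39=59 d=3 * → l++
[9,14] 25+39=64 d=2 * → r--
[9,13] 25+35=60 d=2 → l++

l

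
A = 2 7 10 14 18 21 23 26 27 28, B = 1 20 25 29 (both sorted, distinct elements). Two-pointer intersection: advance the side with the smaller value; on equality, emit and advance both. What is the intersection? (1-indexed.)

[i=1,j=1] 2>1 → j++
[i=1,j=2] 2<20 → i++
[i=2,j=2] 7<20 → i++
[i=3,j=2] 10<20 → i++
[i=4,j=2] 14<20 → i++
[i=5,j=2] 18<20 → i++
[i=6,j=2] 21>20 → j++
[i=6,j=3] 21<25 → i++
[i=7,j=3] 23<25 → i++
[i=8,j=3] 26>25 → j++
[i=8,j=4] 26<29 → i++
[i=9,j=4] 27<29 → i++
[i=10,j=4] 28<29 → i++

intersection = []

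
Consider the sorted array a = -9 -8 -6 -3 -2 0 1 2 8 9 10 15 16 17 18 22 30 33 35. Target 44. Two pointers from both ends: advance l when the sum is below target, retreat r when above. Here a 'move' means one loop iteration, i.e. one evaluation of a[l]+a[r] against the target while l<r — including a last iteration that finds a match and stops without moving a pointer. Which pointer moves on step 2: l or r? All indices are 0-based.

[0,18] -9+35=26 <44 → l++
[1,18] -8+35=27 <44 → l++

l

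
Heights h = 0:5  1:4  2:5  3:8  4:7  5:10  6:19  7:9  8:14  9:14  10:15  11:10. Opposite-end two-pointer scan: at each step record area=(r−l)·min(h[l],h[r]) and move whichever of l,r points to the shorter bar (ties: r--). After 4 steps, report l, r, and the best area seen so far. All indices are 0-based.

l=4, r=11, best area=64

l=0 r=11: min(5,10)*11=55 best=55 *, l++
l=1 r=11: min(4,10)*10=40 best=55, l++
l=2 r=11: min(5,10)*9=45 best=55, l++
l=3 r=11: min(8,10)*8=64 best=64 *, l++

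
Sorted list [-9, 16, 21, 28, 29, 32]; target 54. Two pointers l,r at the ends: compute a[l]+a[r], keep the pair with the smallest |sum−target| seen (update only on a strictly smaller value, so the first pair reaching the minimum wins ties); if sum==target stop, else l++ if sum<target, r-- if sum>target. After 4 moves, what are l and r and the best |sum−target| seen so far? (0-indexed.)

l=3, r=4, best |Δ|=1

l=0 r=5: -9+32=23 d=31 *, l++
l=1 r=5: 16+32=48 d=6 *, l++
l=2 r=5: 21+32=53 d=1 *, l++
l=3 r=5: 28+32=60 d=6, r--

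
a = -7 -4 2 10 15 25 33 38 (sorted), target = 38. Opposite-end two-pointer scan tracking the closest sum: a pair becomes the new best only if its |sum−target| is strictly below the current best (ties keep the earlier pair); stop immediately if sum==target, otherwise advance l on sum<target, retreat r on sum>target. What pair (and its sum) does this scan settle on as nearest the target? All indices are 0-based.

[0,7] -7+38=31 d=7 * → l++
[1,7] -4+38=34 d=4 * → l++
[2,7] 2+38=40 d=2 * → r--
[2,6] 2+33=35 d=3 → l++
[3,6] 10+33=43 d=5 → r--
[3,5] 10+25=35 d=3 → l++
[4,5] 15+25=40 d=2 → r--

pair (2, 38) with sum 40 (|Δ|=2)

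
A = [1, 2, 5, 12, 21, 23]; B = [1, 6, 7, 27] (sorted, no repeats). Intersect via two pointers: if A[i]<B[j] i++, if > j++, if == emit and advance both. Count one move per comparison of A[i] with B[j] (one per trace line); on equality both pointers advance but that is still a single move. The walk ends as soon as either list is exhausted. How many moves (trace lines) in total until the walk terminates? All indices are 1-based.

8 moves

[i=1,j=1] 1==1 emit → i++,j++
[i=2,j=2] 2<6 → i++
[i=3,j=2] 5<6 → i++
[i=4,j=2] 12>6 → j++
[i=4,j=3] 12>7 → j++
[i=4,j=4] 12<27 → i++
[i=5,j=4] 21<27 → i++
[i=6,j=4] 23<27 → i++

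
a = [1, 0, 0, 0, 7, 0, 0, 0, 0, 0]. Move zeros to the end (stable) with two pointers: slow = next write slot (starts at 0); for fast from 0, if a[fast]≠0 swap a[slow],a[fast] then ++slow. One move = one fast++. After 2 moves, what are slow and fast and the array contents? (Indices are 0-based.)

(s=0,f=0) a[fast]=1≠0 swap→a[0]=1 → slow++,fast++
(s=1,f=1) a[fast]=0 → fast++

slow=1, fast=2, a=[1, 0, 0, 0, 7, 0, 0, 0, 0, 0]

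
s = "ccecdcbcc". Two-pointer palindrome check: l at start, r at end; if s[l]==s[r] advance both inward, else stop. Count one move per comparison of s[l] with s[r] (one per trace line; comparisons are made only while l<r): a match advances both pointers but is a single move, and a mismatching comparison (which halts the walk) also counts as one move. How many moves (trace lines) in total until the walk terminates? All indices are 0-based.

[0,8] 'c'=='c' → l++,r--
[1,7] 'c'=='c' → l++,r--
[2,6] 'e'!='b' → stop

3 moves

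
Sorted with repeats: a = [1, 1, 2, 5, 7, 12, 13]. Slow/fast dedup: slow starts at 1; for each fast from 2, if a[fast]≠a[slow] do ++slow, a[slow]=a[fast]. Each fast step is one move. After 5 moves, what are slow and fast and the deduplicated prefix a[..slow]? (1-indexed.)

slow=5, fast=7, prefix=[1, 2, 5, 7, 12]

slow=1 fast=2: a[fast]=1=a[slow] dup, fast++
slow=1 fast=3: a[fast]=2≠a[slow]=1 write a[2]=2, slow++,fast++
slow=2 fast=4: a[fast]=5≠a[slow]=2 write a[3]=5, slow++,fast++
slow=3 fast=5: a[fast]=7≠a[slow]=5 write a[4]=7, slow++,fast++
slow=4 fast=6: a[fast]=12≠a[slow]=7 write a[5]=12, slow++,fast++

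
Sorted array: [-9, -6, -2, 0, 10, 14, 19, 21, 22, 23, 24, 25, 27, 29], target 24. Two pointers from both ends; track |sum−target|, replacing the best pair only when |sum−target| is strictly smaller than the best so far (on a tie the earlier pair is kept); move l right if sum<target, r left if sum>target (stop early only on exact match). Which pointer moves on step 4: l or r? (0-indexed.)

[0,13] -9+29=20 d=4 * → l++
[1,13] -6+29=23 d=1 * → l++
[2,13] -2+29=27 d=3 → r--
[2,12] -2+27=25 d=1 → r--

r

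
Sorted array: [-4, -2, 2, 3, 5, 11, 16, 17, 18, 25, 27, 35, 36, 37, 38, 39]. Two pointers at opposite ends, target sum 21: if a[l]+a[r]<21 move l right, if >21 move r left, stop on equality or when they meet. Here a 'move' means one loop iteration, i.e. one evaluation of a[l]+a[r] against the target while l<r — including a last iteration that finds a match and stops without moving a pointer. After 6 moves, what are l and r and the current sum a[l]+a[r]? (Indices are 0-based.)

[0,15] -4+39=35 >21 → r--
[0,14] -4+38=34 >21 → r--
[0,13] -4+37=33 >21 → r--
[0,12] -4+36=32 >21 → r--
[0,11] -4+35=31 >21 → r--
[0,10] -4+27=23 >21 → r--

l=0, r=9, sum=21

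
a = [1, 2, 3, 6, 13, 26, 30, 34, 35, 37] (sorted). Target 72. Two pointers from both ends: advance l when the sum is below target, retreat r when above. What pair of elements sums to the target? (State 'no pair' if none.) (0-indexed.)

(35, 37)

l=0 r=9: 1+37=38 <72, l++
l=1 r=9: 2+37=39 <72, l++
l=2 r=9: 3+37=40 <72, l++
l=3 r=9: 6+37=43 <72, l++
l=4 r=9: 13+37=50 <72, l++
l=5 r=9: 26+37=63 <72, l++
l=6 r=9: 30+37=67 <72, l++
l=7 r=9: 34+37=71 <72, l++
l=8 r=9: 35+37=72, found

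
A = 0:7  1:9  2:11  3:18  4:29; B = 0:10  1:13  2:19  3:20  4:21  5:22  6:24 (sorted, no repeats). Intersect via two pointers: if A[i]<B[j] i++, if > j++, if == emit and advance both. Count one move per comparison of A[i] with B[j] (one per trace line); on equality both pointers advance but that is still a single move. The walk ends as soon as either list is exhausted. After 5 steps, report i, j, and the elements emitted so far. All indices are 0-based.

i=3, j=2, emitted=[]

i=0 j=0: 7<10, i++
i=1 j=0: 9<10, i++
i=2 j=0: 11>10, j++
i=2 j=1: 11<13, i++
i=3 j=1: 18>13, j++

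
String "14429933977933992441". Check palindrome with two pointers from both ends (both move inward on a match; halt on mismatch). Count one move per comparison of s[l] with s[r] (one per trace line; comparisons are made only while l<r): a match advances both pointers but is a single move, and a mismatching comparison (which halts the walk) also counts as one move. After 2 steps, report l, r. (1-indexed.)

l=1 r=20: '1'=='1', l++,r--
l=2 r=19: '4'=='4', l++,r--

l=3, r=18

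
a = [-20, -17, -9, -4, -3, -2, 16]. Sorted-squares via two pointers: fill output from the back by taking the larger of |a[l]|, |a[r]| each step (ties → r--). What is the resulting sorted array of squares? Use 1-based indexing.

l=1 r=7: |-20|>|16| out[7]=400, l++
l=2 r=7: |-17|>|16| out[6]=289, l++
l=3 r=7: |-9|<=|16| out[5]=256, r--
l=3 r=6: |-9|>|-2| out[4]=81, l++
l=4 r=6: |-4|>|-2| out[3]=16, l++
l=5 r=6: |-3|>|-2| out[2]=9, l++
l=6 r=6: |-2|<=|-2| out[1]=4, r--

[4, 9, 16, 81, 256, 289, 400]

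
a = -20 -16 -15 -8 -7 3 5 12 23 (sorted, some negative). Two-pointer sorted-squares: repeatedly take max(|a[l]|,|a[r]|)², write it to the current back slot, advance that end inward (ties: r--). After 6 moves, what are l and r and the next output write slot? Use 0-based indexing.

l=4, r=6, next write slot=2

l=0 r=8: |-20|<=|23| out[8]=529, r--
l=0 r=7: |-20|>|12| out[7]=400, l++
l=1 r=7: |-16|>|12| out[6]=256, l++
l=2 r=7: |-15|>|12| out[5]=225, l++
l=3 r=7: |-8|<=|12| out[4]=144, r--
l=3 r=6: |-8|>|5| out[3]=64, l++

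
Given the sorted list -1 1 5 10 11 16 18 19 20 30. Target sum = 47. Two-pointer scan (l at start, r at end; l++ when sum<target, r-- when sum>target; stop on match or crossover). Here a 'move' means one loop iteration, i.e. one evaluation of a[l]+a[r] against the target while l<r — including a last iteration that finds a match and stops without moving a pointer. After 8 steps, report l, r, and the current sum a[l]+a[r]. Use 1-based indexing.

[1,10] -1+30=29 <47 → l++
[2,10] 1+30=31 <47 → l++
[3,10] 5+30=35 <47 → l++
[4,10] 10+30=40 <47 → l++
[5,10] 11+30=41 <47 → l++
[6,10] 16+30=46 <47 → l++
[7,10] 18+30=48 >47 → r--
[7,9] 18+20=38 <47 → l++

l=8, r=9, sum=39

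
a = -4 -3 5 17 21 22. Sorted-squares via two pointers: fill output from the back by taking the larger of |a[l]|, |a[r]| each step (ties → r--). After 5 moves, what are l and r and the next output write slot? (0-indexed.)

l=1, r=1, next write slot=0

l=0 r=5: |-4|<=|22| out[5]=484, r--
l=0 r=4: |-4|<=|21| out[4]=441, r--
l=0 r=3: |-4|<=|17| out[3]=289, r--
l=0 r=2: |-4|<=|5| out[2]=25, r--
l=0 r=1: |-4|>|-3| out[1]=16, l++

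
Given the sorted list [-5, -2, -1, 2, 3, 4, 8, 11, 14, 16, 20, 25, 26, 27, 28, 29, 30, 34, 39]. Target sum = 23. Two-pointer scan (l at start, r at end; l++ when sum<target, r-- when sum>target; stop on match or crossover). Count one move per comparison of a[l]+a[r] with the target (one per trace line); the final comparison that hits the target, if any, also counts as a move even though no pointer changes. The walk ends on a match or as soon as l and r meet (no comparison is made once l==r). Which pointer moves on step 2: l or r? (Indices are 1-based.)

r

l=1 r=19: -5+39=34 >23, r--
l=1 r=18: -5+34=29 >23, r--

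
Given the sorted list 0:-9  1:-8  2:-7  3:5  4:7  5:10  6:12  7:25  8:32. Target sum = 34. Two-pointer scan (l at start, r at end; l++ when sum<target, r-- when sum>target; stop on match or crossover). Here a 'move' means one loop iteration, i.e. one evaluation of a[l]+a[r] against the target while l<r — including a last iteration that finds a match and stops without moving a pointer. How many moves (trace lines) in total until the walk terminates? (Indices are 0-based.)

[0,8] -9+32=23 <34 → l++
[1,8] -8+32=24 <34 → l++
[2,8] -7+32=25 <34 → l++
[3,8] 5+32=37 >34 → r--
[3,7] 5+25=30 <34 → l++
[4,7] 7+25=32 <34 → l++
[5,7] 10+25=35 >34 → r--
[5,6] 10+12=22 <34 → l++

8 moves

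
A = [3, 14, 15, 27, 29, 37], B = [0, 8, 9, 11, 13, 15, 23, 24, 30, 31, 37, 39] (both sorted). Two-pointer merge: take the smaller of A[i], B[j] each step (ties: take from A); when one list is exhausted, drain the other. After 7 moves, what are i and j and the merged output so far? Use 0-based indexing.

i=0 j=0: A[i]=3>B[j]=0 take 0, j++
i=0 j=1: A[i]=3<=B[j]=8 take 3, i++
i=1 j=1: A[i]=14>B[j]=8 take 8, j++
i=1 j=2: A[i]=14>B[j]=9 take 9, j++
i=1 j=3: A[i]=14>B[j]=11 take 11, j++
i=1 j=4: A[i]=14>B[j]=13 take 13, j++
i=1 j=5: A[i]=14<=B[j]=15 take 14, i++

i=2, j=5, merged so far=[0, 3, 8, 9, 11, 13, 14]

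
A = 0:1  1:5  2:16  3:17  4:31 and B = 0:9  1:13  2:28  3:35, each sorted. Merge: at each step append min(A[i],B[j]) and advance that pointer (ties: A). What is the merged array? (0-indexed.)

i=0 j=0: A[i]=1<=B[j]=9 take 1, i++
i=1 j=0: A[i]=5<=B[j]=9 take 5, i++
i=2 j=0: A[i]=16>B[j]=9 take 9, j++
i=2 j=1: A[i]=16>B[j]=13 take 13, j++
i=2 j=2: A[i]=16<=B[j]=28 take 16, i++
i=3 j=2: A[i]=17<=B[j]=28 take 17, i++
i=4 j=2: A[i]=31>B[j]=28 take 28, j++
i=4 j=3: A[i]=31<=B[j]=35 take 31, i++
i=5 j=3: A done, take B[j]=35, j++

[1, 5, 9, 13, 16, 17, 28, 31, 35]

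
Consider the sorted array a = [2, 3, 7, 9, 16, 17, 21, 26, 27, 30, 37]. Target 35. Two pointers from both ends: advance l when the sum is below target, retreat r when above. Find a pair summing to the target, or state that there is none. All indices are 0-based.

[0,10] 2+37=39 >35 → r--
[0,9] 2+30=32 <35 → l++
[1,9] 3+30=33 <35 → l++
[2,9] 7+30=37 >35 → r--
[2,8] 7+27=34 <35 → l++
[3,8] 9+27=36 >35 → r--
[3,7] 9+26=35 → found

(9, 26)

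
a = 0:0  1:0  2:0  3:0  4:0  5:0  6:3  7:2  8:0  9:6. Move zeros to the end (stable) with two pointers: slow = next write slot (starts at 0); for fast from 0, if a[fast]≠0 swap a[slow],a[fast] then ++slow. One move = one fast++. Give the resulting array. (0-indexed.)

slow=0 fast=0: a[fast]=0, fast++
slow=0 fast=1: a[fast]=0, fast++
slow=0 fast=2: a[fast]=0, fast++
slow=0 fast=3: a[fast]=0, fast++
slow=0 fast=4: a[fast]=0, fast++
slow=0 fast=5: a[fast]=0, fast++
slow=0 fast=6: a[fast]=3≠0 swap→a[0]=3, slow++,fast++
slow=1 fast=7: a[fast]=2≠0 swap→a[1]=2, slow++,fast++
slow=2 fast=8: a[fast]=0, fast++
slow=2 fast=9: a[fast]=6≠0 swap→a[2]=6, slow++,fast++

[3, 2, 6, 0, 0, 0, 0, 0, 0, 0]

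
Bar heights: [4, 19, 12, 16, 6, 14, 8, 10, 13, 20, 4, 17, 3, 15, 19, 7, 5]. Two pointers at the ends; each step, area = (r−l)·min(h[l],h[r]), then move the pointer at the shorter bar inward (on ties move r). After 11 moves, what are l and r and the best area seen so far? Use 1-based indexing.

l=5, r=10, best area=247

l=1 r=17: min(4,5)*16=64 best=64 *, l++
l=2 r=17: min(19,5)*15=75 best=75 *, r--
l=2 r=16: min(19,7)*14=98 best=98 *, r--
l=2 r=15: min(19,19)*13=247 best=247 *, r--
l=2 r=14: min(19,15)*12=180 best=247, r--
l=2 r=13: min(19,3)*11=33 best=247, r--
l=2 r=12: min(19,17)*10=170 best=247, r--
l=2 r=11: min(19,4)*9=36 best=247, r--
l=2 r=10: min(19,20)*8=152 best=247, l++
l=3 r=10: min(12,20)*7=84 best=247, l++
l=4 r=10: min(16,20)*6=96 best=247, l++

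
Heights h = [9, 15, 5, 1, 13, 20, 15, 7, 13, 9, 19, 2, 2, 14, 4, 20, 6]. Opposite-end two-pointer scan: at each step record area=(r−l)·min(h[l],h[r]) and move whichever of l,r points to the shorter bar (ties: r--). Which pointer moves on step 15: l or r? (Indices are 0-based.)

r

[0,16] min(9,6)*16=96 best=96 * → r--
[0,15] min(9,20)*15=135 best=135 * → l++
[1,15] min(15,20)*14=210 best=210 * → l++
[2,15] min(5,20)*13=65 best=210 → l++
[3,15] min(1,20)*12=12 best=210 → l++
[4,15] min(13,20)*11=143 best=210 → l++
[5,15] min(20,20)*10=200 best=210 → r--
[5,14] min(20,4)*9=36 best=210 → r--
[5,13] min(20,14)*8=112 best=210 → r--
[5,12] min(20,2)*7=14 best=210 → r--
[5,11] min(20,2)*6=12 best=210 → r--
[5,10] min(20,19)*5=95 best=210 → r--
[5,9] min(20,9)*4=36 best=210 → r--
[5,8] min(20,13)*3=39 best=210 → r--
[5,7] min(20,7)*2=14 best=210 → r--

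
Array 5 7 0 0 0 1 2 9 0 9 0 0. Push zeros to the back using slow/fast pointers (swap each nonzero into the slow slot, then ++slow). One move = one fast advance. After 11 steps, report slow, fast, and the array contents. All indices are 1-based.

(s=1,f=1) a[fast]=5≠0 swap→a[1]=5 → slow++,fast++
(s=2,f=2) a[fast]=7≠0 swap→a[2]=7 → slow++,fast++
(s=3,f=3) a[fast]=0 → fast++
(s=3,f=4) a[fast]=0 → fast++
(s=3,f=5) a[fast]=0 → fast++
(s=3,f=6) a[fast]=1≠0 swap→a[3]=1 → slow++,fast++
(s=4,f=7) a[fast]=2≠0 swap→a[4]=2 → slow++,fast++
(s=5,f=8) a[fast]=9≠0 swap→a[5]=9 → slow++,fast++
(s=6,f=9) a[fast]=0 → fast++
(s=6,f=10) a[fast]=9≠0 swap→a[6]=9 → slow++,fast++
(s=7,f=11) a[fast]=0 → fast++

slow=7, fast=12, a=[5, 7, 1, 2, 9, 9, 0, 0, 0, 0, 0, 0]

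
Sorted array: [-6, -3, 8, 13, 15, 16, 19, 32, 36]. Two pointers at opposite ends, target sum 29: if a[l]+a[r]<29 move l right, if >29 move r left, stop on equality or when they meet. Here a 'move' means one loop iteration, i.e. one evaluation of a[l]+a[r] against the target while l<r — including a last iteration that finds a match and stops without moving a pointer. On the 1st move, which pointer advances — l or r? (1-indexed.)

r

[1,9] -6+36=30 >29 → r--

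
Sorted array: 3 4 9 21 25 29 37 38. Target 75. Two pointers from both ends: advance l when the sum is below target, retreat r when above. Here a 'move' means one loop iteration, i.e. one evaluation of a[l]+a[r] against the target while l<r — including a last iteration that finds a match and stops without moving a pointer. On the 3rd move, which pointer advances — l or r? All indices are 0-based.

l=0 r=7: 3+38=41 <75, l++
l=1 r=7: 4+38=42 <75, l++
l=2 r=7: 9+38=47 <75, l++

l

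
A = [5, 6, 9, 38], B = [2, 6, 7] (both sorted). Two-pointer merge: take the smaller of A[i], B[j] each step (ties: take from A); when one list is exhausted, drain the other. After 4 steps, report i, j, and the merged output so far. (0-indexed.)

i=2, j=2, merged so far=[2, 5, 6, 6]

[i=0,j=0] A[i]=5>B[j]=2 take 2 → j++
[i=0,j=1] A[i]=5<=B[j]=6 take 5 → i++
[i=1,j=1] A[i]=6<=B[j]=6 take 6 → i++
[i=2,j=1] A[i]=9>B[j]=6 take 6 → j++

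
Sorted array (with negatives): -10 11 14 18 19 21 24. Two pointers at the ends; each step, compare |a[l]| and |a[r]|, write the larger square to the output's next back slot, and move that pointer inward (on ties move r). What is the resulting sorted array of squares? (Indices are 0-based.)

[100, 121, 196, 324, 361, 441, 576]

[0,6] |-10|<=|24| out[6]=576 → r--
[0,5] |-10|<=|21| out[5]=441 → r--
[0,4] |-10|<=|19| out[4]=361 → r--
[0,3] |-10|<=|18| out[3]=324 → r--
[0,2] |-10|<=|14| out[2]=196 → r--
[0,1] |-10|<=|11| out[1]=121 → r--
[0,0] |-10|<=|-10| out[0]=100 → r--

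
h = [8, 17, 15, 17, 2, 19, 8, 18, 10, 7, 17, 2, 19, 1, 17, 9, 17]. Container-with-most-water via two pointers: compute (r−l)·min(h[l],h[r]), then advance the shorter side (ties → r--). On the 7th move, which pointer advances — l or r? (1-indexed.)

l

[1,17] min(8,17)*16=128 best=128 * → l++
[2,17] min(17,17)*15=255 best=255 * → r--
[2,16] min(17,9)*14=126 best=255 → r--
[2,15] min(17,17)*13=221 best=255 → r--
[2,14] min(17,1)*12=12 best=255 → r--
[2,13] min(17,19)*11=187 best=255 → l++
[3,13] min(15,19)*10=150 best=255 → l++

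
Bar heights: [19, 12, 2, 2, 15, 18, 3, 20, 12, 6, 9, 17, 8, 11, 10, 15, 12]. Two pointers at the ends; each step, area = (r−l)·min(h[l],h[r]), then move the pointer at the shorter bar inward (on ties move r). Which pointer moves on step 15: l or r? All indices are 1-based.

l=1 r=17: min(19,12)*16=192 best=192 *, r--
l=1 r=16: min(19,15)*15=225 best=225 *, r--
l=1 r=15: min(19,10)*14=140 best=225, r--
l=1 r=14: min(19,11)*13=143 best=225, r--
l=1 r=13: min(19,8)*12=96 best=225, r--
l=1 r=12: min(19,17)*11=187 best=225, r--
l=1 r=11: min(19,9)*10=90 best=225, r--
l=1 r=10: min(19,6)*9=54 best=225, r--
l=1 r=9: min(19,12)*8=96 best=225, r--
l=1 r=8: min(19,20)*7=133 best=225, l++
l=2 r=8: min(12,20)*6=72 best=225, l++
l=3 r=8: min(2,20)*5=10 best=225, l++
l=4 r=8: min(2,20)*4=8 best=225, l++
l=5 r=8: min(15,20)*3=45 best=225, l++
l=6 r=8: min(18,20)*2=36 best=225, l++

l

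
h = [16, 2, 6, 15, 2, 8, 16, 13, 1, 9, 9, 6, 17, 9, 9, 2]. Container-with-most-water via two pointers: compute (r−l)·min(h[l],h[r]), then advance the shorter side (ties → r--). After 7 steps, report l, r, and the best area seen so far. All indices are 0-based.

l=4, r=12, best area=192

[0,15] min(16,2)*15=30 best=30 * → r--
[0,14] min(16,9)*14=126 best=126 * → r--
[0,13] min(16,9)*13=117 best=126 → r--
[0,12] min(16,17)*12=192 best=192 * → l++
[1,12] min(2,17)*11=22 best=192 → l++
[2,12] min(6,17)*10=60 best=192 → l++
[3,12] min(15,17)*9=135 best=192 → l++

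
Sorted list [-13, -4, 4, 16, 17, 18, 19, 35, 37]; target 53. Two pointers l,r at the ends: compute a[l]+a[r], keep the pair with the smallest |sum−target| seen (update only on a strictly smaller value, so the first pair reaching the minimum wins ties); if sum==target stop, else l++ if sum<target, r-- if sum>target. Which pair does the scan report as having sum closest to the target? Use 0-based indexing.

[0,8] -13+37=24 d=29 * → l++
[1,8] -4+37=33 d=20 * → l++
[2,8] 4+37=41 d=12 * → l++
[3,8] 16+37=53 d=0 * → stop

pair (16, 37) with sum 53 (|Δ|=0)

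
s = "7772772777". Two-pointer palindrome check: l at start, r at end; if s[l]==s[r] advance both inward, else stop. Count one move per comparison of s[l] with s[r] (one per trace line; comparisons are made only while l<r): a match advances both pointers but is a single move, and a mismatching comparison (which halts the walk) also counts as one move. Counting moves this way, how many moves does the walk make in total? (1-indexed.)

l=1 r=10: '7'=='7', l++,r--
l=2 r=9: '7'=='7', l++,r--
l=3 r=8: '7'=='7', l++,r--
l=4 r=7: '2'=='2', l++,r--
l=5 r=6: '7'=='7', l++,r--

5 moves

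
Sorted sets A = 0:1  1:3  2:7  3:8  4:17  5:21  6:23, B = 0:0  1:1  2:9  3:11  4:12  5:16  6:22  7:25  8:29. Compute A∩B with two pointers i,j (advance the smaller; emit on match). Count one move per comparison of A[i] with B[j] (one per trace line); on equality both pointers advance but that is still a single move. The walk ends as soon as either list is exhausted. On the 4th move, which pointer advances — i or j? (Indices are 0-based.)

i

[i=0,j=0] 1>0 → j++
[i=0,j=1] 1==1 emit → i++,j++
[i=1,j=2] 3<9 → i++
[i=2,j=2] 7<9 → i++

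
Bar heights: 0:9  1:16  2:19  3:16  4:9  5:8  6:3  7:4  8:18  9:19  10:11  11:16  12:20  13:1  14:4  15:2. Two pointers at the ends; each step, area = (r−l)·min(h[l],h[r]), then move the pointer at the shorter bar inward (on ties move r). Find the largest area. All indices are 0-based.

max area = 190

[0,15] min(9,2)*15=30 best=30 * → r--
[0,14] min(9,4)*14=56 best=56 * → r--
[0,13] min(9,1)*13=13 best=56 → r--
[0,12] min(9,20)*12=108 best=108 * → l++
[1,12] min(16,20)*11=176 best=176 * → l++
[2,12] min(19,20)*10=190 best=190 * → l++
[3,12] min(16,20)*9=144 best=190 → l++
[4,12] min(9,20)*8=72 best=190 → l++
[5,12] min(8,20)*7=56 best=190 → l++
[6,12] min(3,20)*6=18 best=190 → l++
[7,12] min(4,20)*5=20 best=190 → l++
[8,12] min(18,20)*4=72 best=190 → l++
[9,12] min(19,20)*3=57 best=190 → l++
[10,12] min(11,20)*2=22 best=190 → l++
[11,12] min(16,20)*1=16 best=190 → l++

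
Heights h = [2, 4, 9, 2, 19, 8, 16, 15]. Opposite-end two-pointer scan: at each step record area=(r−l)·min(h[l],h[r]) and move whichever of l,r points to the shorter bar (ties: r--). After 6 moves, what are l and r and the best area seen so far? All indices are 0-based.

l=4, r=5, best area=45

l=0 r=7: min(2,15)*7=14 best=14 *, l++
l=1 r=7: min(4,15)*6=24 best=24 *, l++
l=2 r=7: min(9,15)*5=45 best=45 *, l++
l=3 r=7: min(2,15)*4=8 best=45, l++
l=4 r=7: min(19,15)*3=45 best=45, r--
l=4 r=6: min(19,16)*2=32 best=45, r--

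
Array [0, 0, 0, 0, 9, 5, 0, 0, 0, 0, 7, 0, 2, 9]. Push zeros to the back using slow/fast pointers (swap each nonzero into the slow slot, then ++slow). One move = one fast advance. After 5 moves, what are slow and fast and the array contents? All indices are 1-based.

slow=2, fast=6, a=[9, 0, 0, 0, 0, 5, 0, 0, 0, 0, 7, 0, 2, 9]

(s=1,f=1) a[fast]=0 → fast++
(s=1,f=2) a[fast]=0 → fast++
(s=1,f=3) a[fast]=0 → fast++
(s=1,f=4) a[fast]=0 → fast++
(s=1,f=5) a[fast]=9≠0 swap→a[1]=9 → slow++,fast++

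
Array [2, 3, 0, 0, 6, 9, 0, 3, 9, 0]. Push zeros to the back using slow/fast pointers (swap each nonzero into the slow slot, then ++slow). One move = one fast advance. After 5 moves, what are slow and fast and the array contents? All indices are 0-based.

slow=3, fast=5, a=[2, 3, 6, 0, 0, 9, 0, 3, 9, 0]

(s=0,f=0) a[fast]=2≠0 swap→a[0]=2 → slow++,fast++
(s=1,f=1) a[fast]=3≠0 swap→a[1]=3 → slow++,fast++
(s=2,f=2) a[fast]=0 → fast++
(s=2,f=3) a[fast]=0 → fast++
(s=2,f=4) a[fast]=6≠0 swap→a[2]=6 → slow++,fast++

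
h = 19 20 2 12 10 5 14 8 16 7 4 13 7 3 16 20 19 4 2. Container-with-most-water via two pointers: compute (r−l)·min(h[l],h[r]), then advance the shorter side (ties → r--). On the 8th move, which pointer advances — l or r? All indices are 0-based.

r

l=0 r=18: min(19,2)*18=36 best=36 *, r--
l=0 r=17: min(19,4)*17=68 best=68 *, r--
l=0 r=16: min(19,19)*16=304 best=304 *, r--
l=0 r=15: min(19,20)*15=285 best=304, l++
l=1 r=15: min(20,20)*14=280 best=304, r--
l=1 r=14: min(20,16)*13=208 best=304, r--
l=1 r=13: min(20,3)*12=36 best=304, r--
l=1 r=12: min(20,7)*11=77 best=304, r--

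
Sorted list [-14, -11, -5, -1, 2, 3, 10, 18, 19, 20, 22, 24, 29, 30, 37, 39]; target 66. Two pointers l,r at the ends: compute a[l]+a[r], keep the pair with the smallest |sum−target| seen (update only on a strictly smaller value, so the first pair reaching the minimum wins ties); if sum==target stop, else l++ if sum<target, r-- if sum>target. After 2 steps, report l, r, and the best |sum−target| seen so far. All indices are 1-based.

l=3, r=16, best |Δ|=38

l=1 r=16: -14+39=25 d=41 *, l++
l=2 r=16: -11+39=28 d=38 *, l++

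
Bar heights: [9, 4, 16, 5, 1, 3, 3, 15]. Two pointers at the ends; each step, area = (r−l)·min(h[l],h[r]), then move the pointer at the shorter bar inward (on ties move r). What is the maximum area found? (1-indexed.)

max area = 75

[1,8] min(9,15)*7=63 best=63 * → l++
[2,8] min(4,15)*6=24 best=63 → l++
[3,8] min(16,15)*5=75 best=75 * → r--
[3,7] min(16,3)*4=12 best=75 → r--
[3,6] min(16,3)*3=9 best=75 → r--
[3,5] min(16,1)*2=2 best=75 → r--
[3,4] min(16,5)*1=5 best=75 → r--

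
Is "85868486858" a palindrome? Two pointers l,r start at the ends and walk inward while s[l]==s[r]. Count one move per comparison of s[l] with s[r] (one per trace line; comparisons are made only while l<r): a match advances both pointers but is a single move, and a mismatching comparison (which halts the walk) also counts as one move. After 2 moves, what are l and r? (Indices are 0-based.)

[0,10] '8'=='8' → l++,r--
[1,9] '5'=='5' → l++,r--

l=2, r=8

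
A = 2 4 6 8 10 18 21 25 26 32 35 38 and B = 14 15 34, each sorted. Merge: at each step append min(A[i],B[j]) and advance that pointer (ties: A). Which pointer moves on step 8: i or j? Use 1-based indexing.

i=1 j=1: A[i]=2<=B[j]=14 take 2, i++
i=2 j=1: A[i]=4<=B[j]=14 take 4, i++
i=3 j=1: A[i]=6<=B[j]=14 take 6, i++
i=4 j=1: A[i]=8<=B[j]=14 take 8, i++
i=5 j=1: A[i]=10<=B[j]=14 take 10, i++
i=6 j=1: A[i]=18>B[j]=14 take 14, j++
i=6 j=2: A[i]=18>B[j]=15 take 15, j++
i=6 j=3: A[i]=18<=B[j]=34 take 18, i++

i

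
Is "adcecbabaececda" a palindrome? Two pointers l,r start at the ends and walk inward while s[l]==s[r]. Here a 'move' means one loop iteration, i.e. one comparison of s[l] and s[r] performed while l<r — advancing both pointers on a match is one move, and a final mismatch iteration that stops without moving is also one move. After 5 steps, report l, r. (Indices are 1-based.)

l=6, r=10

l=1 r=15: 'a'=='a', l++,r--
l=2 r=14: 'd'=='d', l++,r--
l=3 r=13: 'c'=='c', l++,r--
l=4 r=12: 'e'=='e', l++,r--
l=5 r=11: 'c'=='c', l++,r--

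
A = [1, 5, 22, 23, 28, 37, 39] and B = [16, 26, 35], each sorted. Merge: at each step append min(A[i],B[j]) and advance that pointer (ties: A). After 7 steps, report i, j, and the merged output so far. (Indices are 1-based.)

i=6, j=3, merged so far=[1, 5, 16, 22, 23, 26, 28]

[i=1,j=1] A[i]=1<=B[j]=16 take 1 → i++
[i=2,j=1] A[i]=5<=B[j]=16 take 5 → i++
[i=3,j=1] A[i]=22>B[j]=16 take 16 → j++
[i=3,j=2] A[i]=22<=B[j]=26 take 22 → i++
[i=4,j=2] A[i]=23<=B[j]=26 take 23 → i++
[i=5,j=2] A[i]=28>B[j]=26 take 26 → j++
[i=5,j=3] A[i]=28<=B[j]=35 take 28 → i++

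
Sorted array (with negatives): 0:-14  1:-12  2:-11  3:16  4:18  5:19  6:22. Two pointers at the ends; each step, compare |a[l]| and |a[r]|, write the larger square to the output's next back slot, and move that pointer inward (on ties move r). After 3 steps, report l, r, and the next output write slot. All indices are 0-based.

l=0, r=3, next write slot=3

l=0 r=6: |-14|<=|22| out[6]=484, r--
l=0 r=5: |-14|<=|19| out[5]=361, r--
l=0 r=4: |-14|<=|18| out[4]=324, r--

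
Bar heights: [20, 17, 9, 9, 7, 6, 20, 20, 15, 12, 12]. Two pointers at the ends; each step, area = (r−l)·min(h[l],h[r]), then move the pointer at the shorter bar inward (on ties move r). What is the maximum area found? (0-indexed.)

max area = 140

[0,10] min(20,12)*10=120 best=120 * → r--
[0,9] min(20,12)*9=108 best=120 → r--
[0,8] min(20,15)*8=120 best=120 → r--
[0,7] min(20,20)*7=140 best=140 * → r--
[0,6] min(20,20)*6=120 best=140 → r--
[0,5] min(20,6)*5=30 best=140 → r--
[0,4] min(20,7)*4=28 best=140 → r--
[0,3] min(20,9)*3=27 best=140 → r--
[0,2] min(20,9)*2=18 best=140 → r--
[0,1] min(20,17)*1=17 best=140 → r--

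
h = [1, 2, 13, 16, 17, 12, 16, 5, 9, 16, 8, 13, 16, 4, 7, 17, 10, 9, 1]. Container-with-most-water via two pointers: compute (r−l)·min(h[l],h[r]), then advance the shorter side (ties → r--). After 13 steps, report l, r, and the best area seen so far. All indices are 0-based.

l=4, r=9, best area=192

l=0 r=18: min(1,1)*18=18 best=18 *, r--
l=0 r=17: min(1,9)*17=17 best=18, l++
l=1 r=17: min(2,9)*16=32 best=32 *, l++
l=2 r=17: min(13,9)*15=135 best=135 *, r--
l=2 r=16: min(13,10)*14=140 best=140 *, r--
l=2 r=15: min(13,17)*13=169 best=169 *, l++
l=3 r=15: min(16,17)*12=192 best=192 *, l++
l=4 r=15: min(17,17)*11=187 best=192, r--
l=4 r=14: min(17,7)*10=70 best=192, r--
l=4 r=13: min(17,4)*9=36 best=192, r--
l=4 r=12: min(17,16)*8=128 best=192, r--
l=4 r=11: min(17,13)*7=91 best=192, r--
l=4 r=10: min(17,8)*6=48 best=192, r--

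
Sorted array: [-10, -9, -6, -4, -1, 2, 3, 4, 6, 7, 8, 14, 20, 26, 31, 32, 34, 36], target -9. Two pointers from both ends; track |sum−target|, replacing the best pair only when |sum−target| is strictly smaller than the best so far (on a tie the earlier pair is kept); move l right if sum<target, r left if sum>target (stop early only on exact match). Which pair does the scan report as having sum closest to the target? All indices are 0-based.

pair (-10, 2) with sum -8 (|Δ|=1)

[0,17] -10+36=26 d=35 * → r--
[0,16] -10+34=24 d=33 * → r--
[0,15] -10+32=22 d=31 * → r--
[0,14] -10+31=21 d=30 * → r--
[0,13] -10+26=16 d=25 * → r--
[0,12] -10+20=10 d=19 * → r--
[0,11] -10+14=4 d=13 * → r--
[0,10] -10+8=-2 d=7 * → r--
[0,9] -10+7=-3 d=6 * → r--
[0,8] -10+6=-4 d=5 * → r--
[0,7] -10+4=-6 d=3 * → r--
[0,6] -10+3=-7 d=2 * → r--
[0,5] -10+2=-8 d=1 * → r--
[0,4] -10+-1=-11 d=2 → l++
[1,4] -9+-1=-10 d=1 → l++
[2,4] -6+-1=-7 d=2 → r--
[2,3] -6+-4=-10 d=1 → l++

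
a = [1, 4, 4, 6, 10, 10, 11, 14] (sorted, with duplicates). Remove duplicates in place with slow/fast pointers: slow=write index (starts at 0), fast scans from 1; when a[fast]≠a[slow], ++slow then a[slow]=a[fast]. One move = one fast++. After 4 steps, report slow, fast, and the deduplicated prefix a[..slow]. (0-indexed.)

slow=3, fast=5, prefix=[1, 4, 6, 10]

(s=0,f=1) a[fast]=4≠a[slow]=1 write a[1]=4 → slow++,fast++
(s=1,f=2) a[fast]=4=a[slow] dup → fast++
(s=1,f=3) a[fast]=6≠a[slow]=4 write a[2]=6 → slow++,fast++
(s=2,f=4) a[fast]=10≠a[slow]=6 write a[3]=10 → slow++,fast++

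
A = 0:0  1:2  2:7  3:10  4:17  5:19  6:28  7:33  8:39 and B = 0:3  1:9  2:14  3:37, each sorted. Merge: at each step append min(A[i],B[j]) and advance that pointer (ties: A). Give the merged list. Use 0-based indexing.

i=0 j=0: A[i]=0<=B[j]=3 take 0, i++
i=1 j=0: A[i]=2<=B[j]=3 take 2, i++
i=2 j=0: A[i]=7>B[j]=3 take 3, j++
i=2 j=1: A[i]=7<=B[j]=9 take 7, i++
i=3 j=1: A[i]=10>B[j]=9 take 9, j++
i=3 j=2: A[i]=10<=B[j]=14 take 10, i++
i=4 j=2: A[i]=17>B[j]=14 take 14, j++
i=4 j=3: A[i]=17<=B[j]=37 take 17, i++
i=5 j=3: A[i]=19<=B[j]=37 take 19, i++
i=6 j=3: A[i]=28<=B[j]=37 take 28, i++
i=7 j=3: A[i]=33<=B[j]=37 take 33, i++
i=8 j=3: A[i]=39>B[j]=37 take 37, j++
i=8 j=4: B done, take A[i]=39, i++

[0, 2, 3, 7, 9, 10, 14, 17, 19, 28, 33, 37, 39]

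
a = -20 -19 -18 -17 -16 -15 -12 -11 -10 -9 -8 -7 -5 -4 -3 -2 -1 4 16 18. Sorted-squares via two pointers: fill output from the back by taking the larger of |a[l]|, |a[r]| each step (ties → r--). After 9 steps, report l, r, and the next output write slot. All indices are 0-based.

[0,19] |-20|>|18| out[19]=400 → l++
[1,19] |-19|>|18| out[18]=361 → l++
[2,19] |-18|<=|18| out[17]=324 → r--
[2,18] |-18|>|16| out[16]=324 → l++
[3,18] |-17|>|16| out[15]=289 → l++
[4,18] |-16|<=|16| out[14]=256 → r--
[4,17] |-16|>|4| out[13]=256 → l++
[5,17] |-15|>|4| out[12]=225 → l++
[6,17] |-12|>|4| out[11]=144 → l++

l=7, r=17, next write slot=10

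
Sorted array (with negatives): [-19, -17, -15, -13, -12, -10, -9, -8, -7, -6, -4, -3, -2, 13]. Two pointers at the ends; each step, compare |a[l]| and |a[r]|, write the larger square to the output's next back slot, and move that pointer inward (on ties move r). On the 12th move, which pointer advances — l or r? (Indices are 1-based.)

l=1 r=14: |-19|>|13| out[14]=361, l++
l=2 r=14: |-17|>|13| out[13]=289, l++
l=3 r=14: |-15|>|13| out[12]=225, l++
l=4 r=14: |-13|<=|13| out[11]=169, r--
l=4 r=13: |-13|>|-2| out[10]=169, l++
l=5 r=13: |-12|>|-2| out[9]=144, l++
l=6 r=13: |-10|>|-2| out[8]=100, l++
l=7 r=13: |-9|>|-2| out[7]=81, l++
l=8 r=13: |-8|>|-2| out[6]=64, l++
l=9 r=13: |-7|>|-2| out[5]=49, l++
l=10 r=13: |-6|>|-2| out[4]=36, l++
l=11 r=13: |-4|>|-2| out[3]=16, l++

l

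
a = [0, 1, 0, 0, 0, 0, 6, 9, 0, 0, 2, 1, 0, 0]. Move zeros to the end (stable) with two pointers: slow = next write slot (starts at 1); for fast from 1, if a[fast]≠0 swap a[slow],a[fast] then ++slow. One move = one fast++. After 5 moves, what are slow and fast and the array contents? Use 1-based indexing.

slow=2, fast=6, a=[1, 0, 0, 0, 0, 0, 6, 9, 0, 0, 2, 1, 0, 0]

(s=1,f=1) a[fast]=0 → fast++
(s=1,f=2) a[fast]=1≠0 swap→a[1]=1 → slow++,fast++
(s=2,f=3) a[fast]=0 → fast++
(s=2,f=4) a[fast]=0 → fast++
(s=2,f=5) a[fast]=0 → fast++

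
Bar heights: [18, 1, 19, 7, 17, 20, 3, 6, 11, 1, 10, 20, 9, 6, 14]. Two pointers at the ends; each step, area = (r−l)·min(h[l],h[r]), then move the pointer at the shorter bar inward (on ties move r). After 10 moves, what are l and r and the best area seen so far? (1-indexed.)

l=6, r=10, best area=198

l=1 r=15: min(18,14)*14=196 best=196 *, r--
l=1 r=14: min(18,6)*13=78 best=196, r--
l=1 r=13: min(18,9)*12=108 best=196, r--
l=1 r=12: min(18,20)*11=198 best=198 *, l++
l=2 r=12: min(1,20)*10=10 best=198, l++
l=3 r=12: min(19,20)*9=171 best=198, l++
l=4 r=12: min(7,20)*8=56 best=198, l++
l=5 r=12: min(17,20)*7=119 best=198, l++
l=6 r=12: min(20,20)*6=120 best=198, r--
l=6 r=11: min(20,10)*5=50 best=198, r--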